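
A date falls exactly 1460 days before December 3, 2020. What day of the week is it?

Sunday

First find the weekday of Dec 3, 2020. Doomsday rule: the anchor day for the 2000s is Tuesday. For year 20: 20÷12 = 1 r 8, and 8÷4 = 2, so 1+8+2 = 11.
Tuesday + 11 ≡ Saturday — that's 2020's doomsday.
In December the doomsday date is Dec 12.
Dec 3 is 9 days before Dec 12; 9 mod 7 = 2, so Saturday − 2 = Thursday.
1460 mod 7 = 4, so 1460 days before a Thursday is Thursday − 4 = Sunday.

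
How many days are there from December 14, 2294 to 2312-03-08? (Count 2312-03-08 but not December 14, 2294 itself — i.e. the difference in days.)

Dec 14, 2294 → Dec 14, 2295: 365 days.
Dec 14, 2295 → Dec 14, 2296: 366 days (Feb 29, 2296 is in that span).
Dec 14, 2296 → Dec 14, 2297: 365 days.
Dec 14, 2297 → Dec 14, 2298: 365 days.
Dec 14, 2298 → Dec 14, 2299: 365 days.
Dec 14, 2299 → Dec 14, 2300: 365 days.
Dec 14, 2300 → Dec 14, 2301: 365 days.
Dec 14, 2301 → Dec 14, 2302: 365 days.
Dec 14, 2302 → Dec 14, 2303: 365 days.
Dec 14, 2303 → Dec 14, 2304: 366 days (Feb 29, 2304 is in that span).
Dec 14, 2304 → Dec 14, 2305: 365 days.
Dec 14, 2305 → Dec 14, 2306: 365 days.
Dec 14, 2306 → Dec 14, 2307: 365 days.
Dec 14, 2307 → Dec 14, 2308: 366 days (Feb 29, 2308 is in that span).
Dec 14, 2308 → Dec 14, 2309: 365 days.
Dec 14, 2309 → Dec 14, 2310: 365 days.
Dec 14, 2310 → Dec 14, 2311: 365 days.
Dec 14, 2311 → Jan 14, 2312: 31 days (December has 31).
Jan 14, 2312 → Feb 14, 2312: 31 days (January has 31).
Feb 14, 2312 → Mar 8, 2312: 23 days.
Total: 6293 days.

6293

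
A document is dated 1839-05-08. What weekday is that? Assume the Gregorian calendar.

Wednesday

January 1, 1839 is a Tuesday.
Jan 1, 1839 → Feb 1, 1839: 31 days (January has 31).
Feb 1, 1839 → Mar 1, 1839: 28 days (February has 28).
Mar 1, 1839 → Apr 1, 1839: 31 days (March has 31).
Apr 1, 1839 → May 1, 1839: 30 days (April has 30).
May 1, 1839 → May 8, 1839: 7 days.
Total: 127 days.
127 mod 7 = 1, so Tuesday + 1 = Wednesday.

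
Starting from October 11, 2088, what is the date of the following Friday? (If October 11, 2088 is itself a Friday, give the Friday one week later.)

Oct 11, 2088 is a Monday.
From Monday to the next Friday is 4 days.
Oct 11, 2088 + 4 = Oct 15, 2088.

October 15, 2088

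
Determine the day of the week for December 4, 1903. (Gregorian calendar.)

Friday

Doomsday rule: the anchor day for the 1900s is Wednesday. For year 03: 3÷12 = 0 r 3, and 3÷4 = 0, so 0+3+0 = 3.
Wednesday + 3 ≡ Saturday — that's 1903's doomsday.
In December the doomsday date is Dec 12.
Dec 4 is 8 days before Dec 12; 8 mod 7 = 1, so Saturday − 1 = Friday.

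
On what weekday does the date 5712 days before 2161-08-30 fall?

Sunday

First find the weekday of Aug 30, 2161. Doomsday rule: the anchor day for the 2100s is Sunday. For year 61: 61÷12 = 5 r 1, and 1÷4 = 0, so 5+1+0 = 6.
Sunday + 6 ≡ Saturday — that's 2161's doomsday.
In August the doomsday date is Aug 8.
Aug 30 is 22 days after Aug 8; 22 mod 7 = 1, so Saturday + 1 = Sunday.
5712 mod 7 = 0, so 5712 days before a Sunday is Sunday − 0 = Sunday.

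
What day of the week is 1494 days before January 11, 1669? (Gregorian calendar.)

Tuesday

Jan 11, 1669 is a Friday.
1494 mod 7 = 3, so 1494 days before a Friday is Friday − 3 = Tuesday.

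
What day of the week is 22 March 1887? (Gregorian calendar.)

Doomsday rule: the anchor day for the 1800s is Friday. For year 87: 87÷12 = 7 r 3, and 3÷4 = 0, so 7+3+0 = 10.
Friday + 10 ≡ Monday — that's 1887's doomsday.
In March the doomsday date is Mar 14.
Mar 22 is 8 days after Mar 14; 8 mod 7 = 1, so Monday + 1 = Tuesday.

Tuesday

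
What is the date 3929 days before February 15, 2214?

May 15, 2203

−365 (one year) → Feb 15, 2213 (3564 left).
−366 (one year; includes Feb 29, 2212) → Feb 15, 2212 (3198 left).
−365 (one year) → Feb 15, 2211 (2833 left).
−365 (one year) → Feb 15, 2210 (2468 left).
−365 (one year) → Feb 15, 2209 (2103 left).
−366 (one year; includes Feb 29, 2208) → Feb 15, 2208 (1737 left).
−365 (one year) → Feb 15, 2207 (1372 left).
−365 (one year) → Feb 15, 2206 (1007 left).
−365 (one year) → Feb 15, 2205 (642 left).
−366 (one year; includes Feb 29, 2204) → Feb 15, 2204 (276 left).
−15 → Jan 31, 2204 (end of Jan, 31 days; 261 left).
−31 → Dec 31, 2203 (end of Dec, 31 days; 230 left).
−31 → Nov 30, 2203 (end of Nov, 30 days; 199 left).
−30 → Oct 31, 2203 (end of Oct, 31 days; 169 left).
−31 → Sep 30, 2203 (end of Sep, 30 days; 138 left).
−30 → Aug 31, 2203 (end of Aug, 31 days; 108 left).
−31 → Jul 31, 2203 (end of Jul, 31 days; 77 left).
−31 → Jun 30, 2203 (end of Jun, 30 days; 46 left).
−30 → May 31, 2203 (end of May, 31 days; 16 left).
−16 → May 15, 2203.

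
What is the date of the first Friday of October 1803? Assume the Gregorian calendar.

October 7, 1803

October 1, 1803 is a Saturday.
The first Friday is therefore October 7 (6 days later).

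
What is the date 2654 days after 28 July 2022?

November 2, 2029

+365 (one year) → Jul 28, 2023 (2289 left).
+366 (one year; includes Feb 29, 2024) → Jul 28, 2024 (1923 left).
+365 (one year) → Jul 28, 2025 (1558 left).
+365 (one year) → Jul 28, 2026 (1193 left).
+365 (one year) → Jul 28, 2027 (828 left).
+366 (one year; includes Feb 29, 2028) → Jul 28, 2028 (462 left).
+365 (one year) → Jul 28, 2029 (97 left).
Jul has 31 days: +4 → Aug 1, 2029 (93 left).
Aug has 31 days: +31 → Sep 1, 2029 (62 left).
Sep has 30 days: +30 → Oct 1, 2029 (32 left).
Oct has 31 days: +31 → Nov 1, 2029 (1 left).
+1 → Nov 2, 2029.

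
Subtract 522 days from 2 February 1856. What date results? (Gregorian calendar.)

−365 (one year) → Feb 2, 1855 (157 left).
−2 → Jan 31, 1855 (end of Jan, 31 days; 155 left).
−31 → Dec 31, 1854 (end of Dec, 31 days; 124 left).
−31 → Nov 30, 1854 (end of Nov, 30 days; 93 left).
−30 → Oct 31, 1854 (end of Oct, 31 days; 63 left).
−31 → Sep 30, 1854 (end of Sep, 30 days; 32 left).
−30 → Aug 31, 1854 (end of Aug, 31 days; 2 left).
−2 → Aug 29, 1854.

August 29, 1854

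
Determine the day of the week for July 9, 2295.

Doomsday rule: the anchor day for the 2200s is Friday. For year 95: 95÷12 = 7 r 11, and 11÷4 = 2, so 7+11+2 = 20.
Friday + 20 ≡ Thursday — that's 2295's doomsday.
In July the doomsday date is Jul 11.
Jul 9 is 2 days before Jul 11; 2 mod 7 = 2, so Thursday − 2 = Tuesday.

Tuesday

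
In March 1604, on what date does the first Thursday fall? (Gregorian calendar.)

March 1, 1604 is a Monday.
The first Thursday is therefore March 4 (3 days later).

March 4, 1604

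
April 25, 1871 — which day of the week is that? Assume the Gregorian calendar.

Tuesday

Doomsday rule: the anchor day for the 1800s is Friday. For year 71: 71÷12 = 5 r 11, and 11÷4 = 2, so 5+11+2 = 18.
Friday + 18 ≡ Tuesday — that's 1871's doomsday.
In April the doomsday date is Apr 4.
Apr 25 is 21 days after Apr 4; 21 mod 7 = 0, so Tuesday + 0 = Tuesday.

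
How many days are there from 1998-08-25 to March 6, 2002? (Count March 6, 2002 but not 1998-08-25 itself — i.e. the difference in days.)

1289

Aug 25, 1998 → Aug 25, 1999: 365 days.
Aug 25, 1999 → Aug 25, 2000: 366 days (Feb 29, 2000 is in that span).
Aug 25, 2000 → Aug 25, 2001: 365 days.
Aug 25, 2001 → Sep 25, 2001: 31 days (August has 31).
Sep 25, 2001 → Oct 25, 2001: 30 days (September has 30).
Oct 25, 2001 → Nov 25, 2001: 31 days (October has 31).
Nov 25, 2001 → Dec 25, 2001: 30 days (November has 30).
Dec 25, 2001 → Jan 25, 2002: 31 days (December has 31).
Jan 25, 2002 → Feb 25, 2002: 31 days (January has 31).
Feb 25, 2002 → Mar 6, 2002: 9 days.
Total: 1289 days.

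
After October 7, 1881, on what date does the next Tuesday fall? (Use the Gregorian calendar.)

Oct 7, 1881 is a Friday.
From Friday to the next Tuesday is 4 days.
Oct 7, 1881 + 4 = Oct 11, 1881.

October 11, 1881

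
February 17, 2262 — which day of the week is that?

Doomsday rule: the anchor day for the 2200s is Friday. For year 62: 62÷12 = 5 r 2, and 2÷4 = 0, so 5+2+0 = 7.
Friday + 7 ≡ Friday — that's 2262's doomsday.
In February the doomsday date is Feb 28 (2262 is not a leap year).
Feb 17 is 11 days before Feb 28; 11 mod 7 = 4, so Friday − 4 = Monday.

Monday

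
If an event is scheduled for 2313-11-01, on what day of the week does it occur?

Doomsday rule: the anchor day for the 2300s is Wednesday. For year 13: 13÷12 = 1 r 1, and 1÷4 = 0, so 1+1+0 = 2.
Wednesday + 2 ≡ Friday — that's 2313's doomsday.
In November the doomsday date is Nov 7.
Nov 1 is 6 days before Nov 7; 6 mod 7 = 6, so Friday − 6 = Saturday.

Saturday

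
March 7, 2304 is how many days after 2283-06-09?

Jun 9, 2283 → Jun 9, 2284: 366 days (Feb 29, 2284 is in that span).
Jun 9, 2284 → Jun 9, 2285: 365 days.
Jun 9, 2285 → Jun 9, 2286: 365 days.
Jun 9, 2286 → Jun 9, 2287: 365 days.
Jun 9, 2287 → Jun 9, 2288: 366 days (Feb 29, 2288 is in that span).
Jun 9, 2288 → Jun 9, 2289: 365 days.
Jun 9, 2289 → Jun 9, 2290: 365 days.
Jun 9, 2290 → Jun 9, 2291: 365 days.
Jun 9, 2291 → Jun 9, 2292: 366 days (Feb 29, 2292 is in that span).
Jun 9, 2292 → Jun 9, 2293: 365 days.
Jun 9, 2293 → Jun 9, 2294: 365 days.
Jun 9, 2294 → Jun 9, 2295: 365 days.
Jun 9, 2295 → Jun 9, 2296: 366 days (Feb 29, 2296 is in that span).
Jun 9, 2296 → Jun 9, 2297: 365 days.
Jun 9, 2297 → Jun 9, 2298: 365 days.
Jun 9, 2298 → Jun 9, 2299: 365 days.
Jun 9, 2299 → Jun 9, 2300: 365 days.
Jun 9, 2300 → Jun 9, 2301: 365 days.
Jun 9, 2301 → Jun 9, 2302: 365 days.
Jun 9, 2302 → Jun 9, 2303: 365 days.
Jun 9, 2303 → Jul 9, 2303: 30 days (June has 30).
Jul 9, 2303 → Aug 9, 2303: 31 days (July has 31).
Aug 9, 2303 → Sep 9, 2303: 31 days (August has 31).
Sep 9, 2303 → Oct 9, 2303: 30 days (September has 30).
Oct 9, 2303 → Nov 9, 2303: 31 days (October has 31).
Nov 9, 2303 → Dec 9, 2303: 30 days (November has 30).
Dec 9, 2303 → Jan 9, 2304: 31 days (December has 31).
Jan 9, 2304 → Feb 9, 2304: 31 days (January has 31).
Feb 9, 2304 → Mar 7, 2304: 27 days.
Total: 7576 days.

7576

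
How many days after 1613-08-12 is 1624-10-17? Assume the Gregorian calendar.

Aug 12, 1613 → Aug 12, 1614: 365 days.
Aug 12, 1614 → Aug 12, 1615: 365 days.
Aug 12, 1615 → Aug 12, 1616: 366 days (Feb 29, 1616 is in that span).
Aug 12, 1616 → Aug 12, 1617: 365 days.
Aug 12, 1617 → Aug 12, 1618: 365 days.
Aug 12, 1618 → Aug 12, 1619: 365 days.
Aug 12, 1619 → Aug 12, 1620: 366 days (Feb 29, 1620 is in that span).
Aug 12, 1620 → Aug 12, 1621: 365 days.
Aug 12, 1621 → Aug 12, 1622: 365 days.
Aug 12, 1622 → Aug 12, 1623: 365 days.
Aug 12, 1623 → Aug 12, 1624: 366 days (Feb 29, 1624 is in that span).
Aug 12, 1624 → Sep 12, 1624: 31 days (August has 31).
Sep 12, 1624 → Oct 12, 1624: 30 days (September has 30).
Oct 12, 1624 → Oct 17, 1624: 5 days.
Total: 4084 days.

4084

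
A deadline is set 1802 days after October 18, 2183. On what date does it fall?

September 23, 2188

+366 (one year; includes Feb 29, 2184) → Oct 18, 2184 (1436 left).
+365 (one year) → Oct 18, 2185 (1071 left).
+365 (one year) → Oct 18, 2186 (706 left).
+365 (one year) → Oct 18, 2187 (341 left).
Oct has 31 days: +14 → Nov 1, 2187 (327 left).
Nov has 30 days: +30 → Dec 1, 2187 (297 left).
Dec has 31 days: +31 → Jan 1, 2188 (266 left).
Jan has 31 days: +31 → Feb 1, 2188 (235 left).
Feb has 29 days: +29 → Mar 1, 2188 (206 left).
Mar has 31 days: +31 → Apr 1, 2188 (175 left).
Apr has 30 days: +30 → May 1, 2188 (145 left).
May has 31 days: +31 → Jun 1, 2188 (114 left).
Jun has 30 days: +30 → Jul 1, 2188 (84 left).
Jul has 31 days: +31 → Aug 1, 2188 (53 left).
Aug has 31 days: +31 → Sep 1, 2188 (22 left).
+22 → Sep 23, 2188.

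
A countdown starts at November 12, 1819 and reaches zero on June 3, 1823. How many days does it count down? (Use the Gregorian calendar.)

1299

Nov 12, 1819 → Nov 12, 1820: 366 days (Feb 29, 1820 is in that span).
Nov 12, 1820 → Nov 12, 1821: 365 days.
Nov 12, 1821 → Nov 12, 1822: 365 days.
Nov 12, 1822 → Dec 12, 1822: 30 days (November has 30).
Dec 12, 1822 → Jan 12, 1823: 31 days (December has 31).
Jan 12, 1823 → Feb 12, 1823: 31 days (January has 31).
Feb 12, 1823 → Mar 12, 1823: 28 days (February has 28).
Mar 12, 1823 → Apr 12, 1823: 31 days (March has 31).
Apr 12, 1823 → May 12, 1823: 30 days (April has 30).
May 12, 1823 → Jun 3, 1823: 22 days.
Total: 1299 days.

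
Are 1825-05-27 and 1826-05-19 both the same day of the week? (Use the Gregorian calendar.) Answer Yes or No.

From May 27, 1825 to May 19, 1826 is 357 days.
357 mod 7 = 0, so they are the same weekday.
(May 27, 1825 is a Friday; May 19, 1826 is a Friday.)

Yes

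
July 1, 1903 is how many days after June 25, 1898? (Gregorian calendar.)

1831

Jun 25, 1898 → Jun 25, 1899: 365 days.
Jun 25, 1899 → Jun 25, 1900: 365 days.
Jun 25, 1900 → Jun 25, 1901: 365 days.
Jun 25, 1901 → Jun 25, 1902: 365 days.
Jun 25, 1902 → Jul 25, 1902: 30 days (June has 30).
Jul 25, 1902 → Aug 25, 1902: 31 days (July has 31).
Aug 25, 1902 → Sep 25, 1902: 31 days (August has 31).
Sep 25, 1902 → Oct 25, 1902: 30 days (September has 30).
Oct 25, 1902 → Nov 25, 1902: 31 days (October has 31).
Nov 25, 1902 → Dec 25, 1902: 30 days (November has 30).
Dec 25, 1902 → Jan 25, 1903: 31 days (December has 31).
Jan 25, 1903 → Feb 25, 1903: 31 days (January has 31).
Feb 25, 1903 → Mar 25, 1903: 28 days (February has 28).
Mar 25, 1903 → Apr 25, 1903: 31 days (March has 31).
Apr 25, 1903 → May 25, 1903: 30 days (April has 30).
May 25, 1903 → Jun 25, 1903: 31 days (May has 31).
Jun 25, 1903 → Jul 1, 1903: 6 days.
Total: 1831 days.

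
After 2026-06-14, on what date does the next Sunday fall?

June 21, 2026

Jun 14, 2026 is a Sunday.
From Sunday to the next Sunday is 7 days.
Jun 14, 2026 + 7 = Jun 21, 2026.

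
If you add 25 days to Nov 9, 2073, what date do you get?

Nov has 30 days: +22 → Dec 1, 2073 (3 left).
+3 → Dec 4, 2073.

December 4, 2073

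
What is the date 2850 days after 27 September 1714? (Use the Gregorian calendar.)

+365 (one year) → Sep 27, 1715 (2485 left).
+366 (one year; includes Feb 29, 1716) → Sep 27, 1716 (2119 left).
+365 (one year) → Sep 27, 1717 (1754 left).
+365 (one year) → Sep 27, 1718 (1389 left).
+365 (one year) → Sep 27, 1719 (1024 left).
+366 (one year; includes Feb 29, 1720) → Sep 27, 1720 (658 left).
+365 (one year) → Sep 27, 1721 (293 left).
Sep has 30 days: +4 → Oct 1, 1721 (289 left).
Oct has 31 days: +31 → Nov 1, 1721 (258 left).
Nov has 30 days: +30 → Dec 1, 1721 (228 left).
Dec has 31 days: +31 → Jan 1, 1722 (197 left).
Jan has 31 days: +31 → Feb 1, 1722 (166 left).
Feb has 28 days: +28 → Mar 1, 1722 (138 left).
Mar has 31 days: +31 → Apr 1, 1722 (107 left).
Apr has 30 days: +30 → May 1, 1722 (77 left).
May has 31 days: +31 → Jun 1, 1722 (46 left).
Jun has 30 days: +30 → Jul 1, 1722 (16 left).
+16 → Jul 17, 1722.

July 17, 1722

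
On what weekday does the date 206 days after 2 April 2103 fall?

First find the weekday of Apr 2, 2103. Doomsday rule: the anchor day for the 2100s is Sunday. For year 03: 3÷12 = 0 r 3, and 3÷4 = 0, so 0+3+0 = 3.
Sunday + 3 ≡ Wednesday — that's 2103's doomsday.
In April the doomsday date is Apr 4.
Apr 2 is 2 days before Apr 4; 2 mod 7 = 2, so Wednesday − 2 = Monday.
206 mod 7 = 3, so 206 days after a Monday is Monday + 3 = Thursday.

Thursday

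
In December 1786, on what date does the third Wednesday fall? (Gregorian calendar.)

December 1, 1786 is a Friday.
The first Wednesday is therefore December 6 (5 days later).
The third Wednesday is 6 + 2×7 = December 20.

December 20, 1786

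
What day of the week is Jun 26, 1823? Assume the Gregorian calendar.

Thursday

January 1, 1823 is a Wednesday.
Jan 1, 1823 → Feb 1, 1823: 31 days (January has 31).
Feb 1, 1823 → Mar 1, 1823: 28 days (February has 28).
Mar 1, 1823 → Apr 1, 1823: 31 days (March has 31).
Apr 1, 1823 → May 1, 1823: 30 days (April has 30).
May 1, 1823 → Jun 1, 1823: 31 days (May has 31).
Jun 1, 1823 → Jun 26, 1823: 25 days.
Total: 176 days.
176 mod 7 = 1, so Wednesday + 1 = Thursday.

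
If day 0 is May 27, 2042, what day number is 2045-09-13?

May 27, 2042 → May 27, 2043: 365 days.
May 27, 2043 → May 27, 2044: 366 days (Feb 29, 2044 is in that span).
May 27, 2044 → May 27, 2045: 365 days.
May 27, 2045 → Jun 27, 2045: 31 days (May has 31).
Jun 27, 2045 → Jul 27, 2045: 30 days (June has 30).
Jul 27, 2045 → Aug 27, 2045: 31 days (July has 31).
Aug 27, 2045 → Sep 13, 2045: 17 days.
Total: 1205 days.

1205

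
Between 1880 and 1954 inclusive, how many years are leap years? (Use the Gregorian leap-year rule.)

18

Multiples of 4 in [1880,1954]: 19.
Of those, multiples of 100: 1 (not leap unless ÷400).
Multiples of 400: 0.
Leap years = 19 − 1 + 0 = 18.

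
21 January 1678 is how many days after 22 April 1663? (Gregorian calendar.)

5388

Apr 22, 1663 → Apr 22, 1664: 366 days (Feb 29, 1664 is in that span).
Apr 22, 1664 → Apr 22, 1665: 365 days.
Apr 22, 1665 → Apr 22, 1666: 365 days.
Apr 22, 1666 → Apr 22, 1667: 365 days.
Apr 22, 1667 → Apr 22, 1668: 366 days (Feb 29, 1668 is in that span).
Apr 22, 1668 → Apr 22, 1669: 365 days.
Apr 22, 1669 → Apr 22, 1670: 365 days.
Apr 22, 1670 → Apr 22, 1671: 365 days.
Apr 22, 1671 → Apr 22, 1672: 366 days (Feb 29, 1672 is in that span).
Apr 22, 1672 → Apr 22, 1673: 365 days.
Apr 22, 1673 → Apr 22, 1674: 365 days.
Apr 22, 1674 → Apr 22, 1675: 365 days.
Apr 22, 1675 → Apr 22, 1676: 366 days (Feb 29, 1676 is in that span).
Apr 22, 1676 → Apr 22, 1677: 365 days.
Apr 22, 1677 → May 22, 1677: 30 days (April has 30).
May 22, 1677 → Jun 22, 1677: 31 days (May has 31).
Jun 22, 1677 → Jul 22, 1677: 30 days (June has 30).
Jul 22, 1677 → Aug 22, 1677: 31 days (July has 31).
Aug 22, 1677 → Sep 22, 1677: 31 days (August has 31).
Sep 22, 1677 → Oct 22, 1677: 30 days (September has 30).
Oct 22, 1677 → Nov 22, 1677: 31 days (October has 31).
Nov 22, 1677 → Dec 22, 1677: 30 days (November has 30).
Dec 22, 1677 → Jan 21, 1678: 30 days.
Total: 5388 days.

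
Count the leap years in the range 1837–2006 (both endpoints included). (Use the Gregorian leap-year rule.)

Multiples of 4 in [1837,2006]: 42.
Of those, multiples of 100: 2 (not leap unless ÷400).
Multiples of 400: 1.
Leap years = 42 − 2 + 1 = 41.

41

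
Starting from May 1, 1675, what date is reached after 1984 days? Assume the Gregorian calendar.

October 5, 1680

+366 (one year; includes Feb 29, 1676) → May 1, 1676 (1618 left).
+365 (one year) → May 1, 1677 (1253 left).
+365 (one year) → May 1, 1678 (888 left).
+365 (one year) → May 1, 1679 (523 left).
+366 (one year; includes Feb 29, 1680) → May 1, 1680 (157 left).
May has 31 days: +31 → Jun 1, 1680 (126 left).
Jun has 30 days: +30 → Jul 1, 1680 (96 left).
Jul has 31 days: +31 → Aug 1, 1680 (65 left).
Aug has 31 days: +31 → Sep 1, 1680 (34 left).
Sep has 30 days: +30 → Oct 1, 1680 (4 left).
+4 → Oct 5, 1680.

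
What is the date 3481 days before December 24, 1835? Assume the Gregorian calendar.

−365 (one year) → Dec 24, 1834 (3116 left).
−365 (one year) → Dec 24, 1833 (2751 left).
−365 (one year) → Dec 24, 1832 (2386 left).
−366 (one year; includes Feb 29, 1832) → Dec 24, 1831 (2020 left).
−365 (one year) → Dec 24, 1830 (1655 left).
−365 (one year) → Dec 24, 1829 (1290 left).
−365 (one year) → Dec 24, 1828 (925 left).
−366 (one year; includes Feb 29, 1828) → Dec 24, 1827 (559 left).
−365 (one year) → Dec 24, 1826 (194 left).
−24 → Nov 30, 1826 (end of Nov, 30 days; 170 left).
−30 → Oct 31, 1826 (end of Oct, 31 days; 140 left).
−31 → Sep 30, 1826 (end of Sep, 30 days; 109 left).
−30 → Aug 31, 1826 (end of Aug, 31 days; 79 left).
−31 → Jul 31, 1826 (end of Jul, 31 days; 48 left).
−31 → Jun 30, 1826 (end of Jun, 30 days; 17 left).
−17 → Jun 13, 1826.

June 13, 1826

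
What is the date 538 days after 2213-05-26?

November 15, 2214

+365 (one year) → May 26, 2214 (173 left).
May has 31 days: +6 → Jun 1, 2214 (167 left).
Jun has 30 days: +30 → Jul 1, 2214 (137 left).
Jul has 31 days: +31 → Aug 1, 2214 (106 left).
Aug has 31 days: +31 → Sep 1, 2214 (75 left).
Sep has 30 days: +30 → Oct 1, 2214 (45 left).
Oct has 31 days: +31 → Nov 1, 2214 (14 left).
+14 → Nov 15, 2214.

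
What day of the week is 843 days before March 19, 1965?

Tuesday

Mar 19, 1965 is a Friday.
843 mod 7 = 3, so 843 days before a Friday is Friday − 3 = Tuesday.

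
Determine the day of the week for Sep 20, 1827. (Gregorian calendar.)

Doomsday rule: the anchor day for the 1800s is Friday. For year 27: 27÷12 = 2 r 3, and 3÷4 = 0, so 2+3+0 = 5.
Friday + 5 ≡ Wednesday — that's 1827's doomsday.
In September the doomsday date is Sep 5.
Sep 20 is 15 days after Sep 5; 15 mod 7 = 1, so Wednesday + 1 = Thursday.

Thursday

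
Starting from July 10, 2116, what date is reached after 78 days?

Jul has 31 days: +22 → Aug 1, 2116 (56 left).
Aug has 31 days: +31 → Sep 1, 2116 (25 left).
+25 → Sep 26, 2116.

September 26, 2116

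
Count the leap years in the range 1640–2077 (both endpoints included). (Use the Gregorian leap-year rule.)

Multiples of 4 in [1640,2077]: 110.
Of those, multiples of 100: 4 (not leap unless ÷400).
Multiples of 400: 1.
Leap years = 110 − 4 + 1 = 107.

107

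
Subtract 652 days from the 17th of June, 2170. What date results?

−365 (one year) → Jun 17, 2169 (287 left).
−17 → May 31, 2169 (end of May, 31 days; 270 left).
−31 → Apr 30, 2169 (end of Apr, 30 days; 239 left).
−30 → Mar 31, 2169 (end of Mar, 31 days; 209 left).
−31 → Feb 28, 2169 (end of Feb, 28 days; 178 left).
−28 → Jan 31, 2169 (end of Jan, 31 days; 150 left).
−31 → Dec 31, 2168 (end of Dec, 31 days; 119 left).
−31 → Nov 30, 2168 (end of Nov, 30 days; 88 left).
−30 → Oct 31, 2168 (end of Oct, 31 days; 58 left).
−31 → Sep 30, 2168 (end of Sep, 30 days; 27 left).
−27 → Sep 3, 2168.

September 3, 2168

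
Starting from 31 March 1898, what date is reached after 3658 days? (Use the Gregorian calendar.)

April 6, 1908

+365 (one year) → Mar 31, 1899 (3293 left).
+365 (one year) → Mar 31, 1900 (2928 left).
+365 (one year) → Mar 31, 1901 (2563 left).
+365 (one year) → Mar 31, 1902 (2198 left).
+365 (one year) → Mar 31, 1903 (1833 left).
+366 (one year; includes Feb 29, 1904) → Mar 31, 1904 (1467 left).
+365 (one year) → Mar 31, 1905 (1102 left).
+365 (one year) → Mar 31, 1906 (737 left).
+365 (one year) → Mar 31, 1907 (372 left).
Mar has 31 days: +1 → Apr 1, 1907 (371 left).
Apr has 30 days: +30 → May 1, 1907 (341 left).
May has 31 days: +31 → Jun 1, 1907 (310 left).
Jun has 30 days: +30 → Jul 1, 1907 (280 left).
Jul has 31 days: +31 → Aug 1, 1907 (249 left).
Aug has 31 days: +31 → Sep 1, 1907 (218 left).
Sep has 30 days: +30 → Oct 1, 1907 (188 left).
Oct has 31 days: +31 → Nov 1, 1907 (157 left).
Nov has 30 days: +30 → Dec 1, 1907 (127 left).
Dec has 31 days: +31 → Jan 1, 1908 (96 left).
Jan has 31 days: +31 → Feb 1, 1908 (65 left).
Feb has 29 days: +29 → Mar 1, 1908 (36 left).
Mar has 31 days: +31 → Apr 1, 1908 (5 left).
+5 → Apr 6, 1908.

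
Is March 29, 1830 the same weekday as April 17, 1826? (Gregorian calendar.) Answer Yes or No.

From Apr 17, 1826 to Mar 29, 1830 is 1442 days.
1442 mod 7 = 0, so they are the same weekday.
(Apr 17, 1826 is a Monday; Mar 29, 1830 is a Monday.)

Yes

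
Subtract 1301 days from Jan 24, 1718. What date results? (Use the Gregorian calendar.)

−365 (one year) → Jan 24, 1717 (936 left).
−366 (one year; includes Feb 29, 1716) → Jan 24, 1716 (570 left).
−365 (one year) → Jan 24, 1715 (205 left).
−24 → Dec 31, 1714 (end of Dec, 31 days; 181 left).
−31 → Nov 30, 1714 (end of Nov, 30 days; 150 left).
−30 → Oct 31, 1714 (end of Oct, 31 days; 120 left).
−31 → Sep 30, 1714 (end of Sep, 30 days; 89 left).
−30 → Aug 31, 1714 (end of Aug, 31 days; 59 left).
−31 → Jul 31, 1714 (end of Jul, 31 days; 28 left).
−28 → Jul 3, 1714.

July 3, 1714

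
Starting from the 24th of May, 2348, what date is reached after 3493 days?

December 16, 2357

+365 (one year) → May 24, 2349 (3128 left).
+365 (one year) → May 24, 2350 (2763 left).
+365 (one year) → May 24, 2351 (2398 left).
+366 (one year; includes Feb 29, 2352) → May 24, 2352 (2032 left).
+365 (one year) → May 24, 2353 (1667 left).
+365 (one year) → May 24, 2354 (1302 left).
+365 (one year) → May 24, 2355 (937 left).
+366 (one year; includes Feb 29, 2356) → May 24, 2356 (571 left).
+365 (one year) → May 24, 2357 (206 left).
May has 31 days: +8 → Jun 1, 2357 (198 left).
Jun has 30 days: +30 → Jul 1, 2357 (168 left).
Jul has 31 days: +31 → Aug 1, 2357 (137 left).
Aug has 31 days: +31 → Sep 1, 2357 (106 left).
Sep has 30 days: +30 → Oct 1, 2357 (76 left).
Oct has 31 days: +31 → Nov 1, 2357 (45 left).
Nov has 30 days: +30 → Dec 1, 2357 (15 left).
+15 → Dec 16, 2357.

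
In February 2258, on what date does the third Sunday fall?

February 21, 2258

February 1, 2258 is a Monday.
The first Sunday is therefore February 7 (6 days later).
The third Sunday is 7 + 2×7 = February 21.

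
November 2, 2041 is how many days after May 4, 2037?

May 4, 2037 → May 4, 2038: 365 days.
May 4, 2038 → May 4, 2039: 365 days.
May 4, 2039 → May 4, 2040: 366 days (Feb 29, 2040 is in that span).
May 4, 2040 → May 4, 2041: 365 days.
May 4, 2041 → Jun 4, 2041: 31 days (May has 31).
Jun 4, 2041 → Jul 4, 2041: 30 days (June has 30).
Jul 4, 2041 → Aug 4, 2041: 31 days (July has 31).
Aug 4, 2041 → Sep 4, 2041: 31 days (August has 31).
Sep 4, 2041 → Oct 4, 2041: 30 days (September has 30).
Oct 4, 2041 → Nov 2, 2041: 29 days.
Total: 1643 days.

1643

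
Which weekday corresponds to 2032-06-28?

January 1, 2032 is a Thursday.
Jan 1, 2032 → Feb 1, 2032: 31 days (January has 31).
Feb 1, 2032 → Mar 1, 2032: 29 days (February has 29).
Mar 1, 2032 → Apr 1, 2032: 31 days (March has 31).
Apr 1, 2032 → May 1, 2032: 30 days (April has 30).
May 1, 2032 → Jun 1, 2032: 31 days (May has 31).
Jun 1, 2032 → Jun 28, 2032: 27 days.
Total: 179 days.
179 mod 7 = 4, so Thursday + 4 = Monday.

Monday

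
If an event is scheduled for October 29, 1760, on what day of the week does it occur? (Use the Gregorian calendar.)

Doomsday rule: the anchor day for the 1700s is Sunday. For year 60: 60÷12 = 5 r 0, and 0÷4 = 0, so 5+0+0 = 5.
Sunday + 5 ≡ Friday — that's 1760's doomsday.
In October the doomsday date is Oct 10.
Oct 29 is 19 days after Oct 10; 19 mod 7 = 5, so Friday + 5 = Wednesday.

Wednesday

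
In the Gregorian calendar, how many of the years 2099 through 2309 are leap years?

50

Multiples of 4 in [2099,2309]: 53.
Of those, multiples of 100: 3 (not leap unless ÷400).
Multiples of 400: 0.
Leap years = 53 − 3 + 0 = 50.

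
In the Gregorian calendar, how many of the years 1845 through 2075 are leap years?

Multiples of 4 in [1845,2075]: 57.
Of those, multiples of 100: 2 (not leap unless ÷400).
Multiples of 400: 1.
Leap years = 57 − 2 + 1 = 56.

56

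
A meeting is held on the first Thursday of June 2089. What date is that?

June 2, 2089

June 1, 2089 is a Wednesday.
The first Thursday is therefore June 2 (1 days later).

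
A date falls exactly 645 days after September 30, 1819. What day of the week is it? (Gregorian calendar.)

Friday

Sep 30, 1819 is a Thursday.
645 mod 7 = 1, so 645 days after a Thursday is Thursday + 1 = Friday.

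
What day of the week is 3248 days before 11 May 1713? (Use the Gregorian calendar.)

Thursday

May 11, 1713 is a Thursday.
3248 mod 7 = 0, so 3248 days before a Thursday is Thursday − 0 = Thursday.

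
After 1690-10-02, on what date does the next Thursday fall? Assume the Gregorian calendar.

October 5, 1690

Oct 2, 1690 is a Monday.
From Monday to the next Thursday is 3 days.
Oct 2, 1690 + 3 = Oct 5, 1690.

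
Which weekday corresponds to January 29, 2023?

January 1, 2023 is a Sunday.
Jan 1, 2023 → Jan 29, 2023: 28 days.
Total: 28 days.
28 mod 7 = 0, so Sunday + 0 = Sunday.

Sunday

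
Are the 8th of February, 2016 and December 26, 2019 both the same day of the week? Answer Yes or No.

From Feb 8, 2016 to Dec 26, 2019 is 1417 days.
1417 mod 7 = 3, so they are different weekdays.
(Feb 8, 2016 is a Monday; Dec 26, 2019 is a Thursday.)

No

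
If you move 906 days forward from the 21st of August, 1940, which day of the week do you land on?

Saturday

Aug 21, 1940 is a Wednesday.
906 mod 7 = 3, so 906 days after a Wednesday is Wednesday + 3 = Saturday.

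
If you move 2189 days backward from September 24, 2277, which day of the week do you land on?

First find the weekday of Sep 24, 2277. Doomsday rule: the anchor day for the 2200s is Friday. For year 77: 77÷12 = 6 r 5, and 5÷4 = 1, so 6+5+1 = 12.
Friday + 12 ≡ Wednesday — that's 2277's doomsday.
In September the doomsday date is Sep 5.
Sep 24 is 19 days after Sep 5; 19 mod 7 = 5, so Wednesday + 5 = Monday.
2189 mod 7 = 5, so 2189 days before a Monday is Monday − 5 = Wednesday.

Wednesday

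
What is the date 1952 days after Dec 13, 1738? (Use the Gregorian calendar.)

April 17, 1744

+365 (one year) → Dec 13, 1739 (1587 left).
+366 (one year; includes Feb 29, 1740) → Dec 13, 1740 (1221 left).
+365 (one year) → Dec 13, 1741 (856 left).
+365 (one year) → Dec 13, 1742 (491 left).
+365 (one year) → Dec 13, 1743 (126 left).
Dec has 31 days: +19 → Jan 1, 1744 (107 left).
Jan has 31 days: +31 → Feb 1, 1744 (76 left).
Feb has 29 days: +29 → Mar 1, 1744 (47 left).
Mar has 31 days: +31 → Apr 1, 1744 (16 left).
+16 → Apr 17, 1744.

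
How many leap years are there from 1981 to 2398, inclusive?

Multiples of 4 in [1981,2398]: 104.
Of those, multiples of 100: 4 (not leap unless ÷400).
Multiples of 400: 1.
Leap years = 104 − 4 + 1 = 101.

101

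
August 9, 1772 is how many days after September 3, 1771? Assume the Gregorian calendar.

Sep 3, 1771 → Oct 3, 1771: 30 days (September has 30).
Oct 3, 1771 → Nov 3, 1771: 31 days (October has 31).
Nov 3, 1771 → Dec 3, 1771: 30 days (November has 30).
Dec 3, 1771 → Jan 3, 1772: 31 days (December has 31).
Jan 3, 1772 → Feb 3, 1772: 31 days (January has 31).
Feb 3, 1772 → Mar 3, 1772: 29 days (February has 29).
Mar 3, 1772 → Apr 3, 1772: 31 days (March has 31).
Apr 3, 1772 → May 3, 1772: 30 days (April has 30).
May 3, 1772 → Jun 3, 1772: 31 days (May has 31).
Jun 3, 1772 → Jul 3, 1772: 30 days (June has 30).
Jul 3, 1772 → Aug 3, 1772: 31 days (July has 31).
Aug 3, 1772 → Aug 9, 1772: 6 days.
Total: 341 days.

341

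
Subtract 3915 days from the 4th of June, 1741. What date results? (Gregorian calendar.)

September 15, 1730

−365 (one year) → Jun 4, 1740 (3550 left).
−366 (one year; includes Feb 29, 1740) → Jun 4, 1739 (3184 left).
−365 (one year) → Jun 4, 1738 (2819 left).
−365 (one year) → Jun 4, 1737 (2454 left).
−365 (one year) → Jun 4, 1736 (2089 left).
−366 (one year; includes Feb 29, 1736) → Jun 4, 1735 (1723 left).
−365 (one year) → Jun 4, 1734 (1358 left).
−365 (one year) → Jun 4, 1733 (993 left).
−365 (one year) → Jun 4, 1732 (628 left).
−366 (one year; includes Feb 29, 1732) → Jun 4, 1731 (262 left).
−4 → May 31, 1731 (end of May, 31 days; 258 left).
−31 → Apr 30, 1731 (end of Apr, 30 days; 227 left).
−30 → Mar 31, 1731 (end of Mar, 31 days; 197 left).
−31 → Feb 28, 1731 (end of Feb, 28 days; 166 left).
−28 → Jan 31, 1731 (end of Jan, 31 days; 138 left).
−31 → Dec 31, 1730 (end of Dec, 31 days; 107 left).
−31 → Nov 30, 1730 (end of Nov, 30 days; 76 left).
−30 → Oct 31, 1730 (end of Oct, 31 days; 46 left).
−31 → Sep 30, 1730 (end of Sep, 30 days; 15 left).
−15 → Sep 15, 1730.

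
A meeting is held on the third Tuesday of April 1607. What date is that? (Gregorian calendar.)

April 1, 1607 is a Sunday.
The first Tuesday is therefore April 3 (2 days later).
The third Tuesday is 3 + 2×7 = April 17.

April 17, 1607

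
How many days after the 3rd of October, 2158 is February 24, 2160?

Oct 3, 2158 → Oct 3, 2159: 365 days.
Oct 3, 2159 → Nov 3, 2159: 31 days (October has 31).
Nov 3, 2159 → Dec 3, 2159: 30 days (November has 30).
Dec 3, 2159 → Jan 3, 2160: 31 days (December has 31).
Jan 3, 2160 → Feb 3, 2160: 31 days (January has 31).
Feb 3, 2160 → Feb 24, 2160: 21 days.
Total: 509 days.

509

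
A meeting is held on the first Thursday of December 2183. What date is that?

December 4, 2183

December 1, 2183 is a Monday.
The first Thursday is therefore December 4 (3 days later).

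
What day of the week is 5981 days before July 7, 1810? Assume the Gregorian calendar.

Wednesday

Jul 7, 1810 is a Saturday.
5981 mod 7 = 3, so 5981 days before a Saturday is Saturday − 3 = Wednesday.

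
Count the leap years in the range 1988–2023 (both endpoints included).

9

Multiples of 4 in [1988,2023]: 9.
Of those, multiples of 100: 1 (not leap unless ÷400).
Multiples of 400: 1.
Leap years = 9 − 1 + 1 = 9.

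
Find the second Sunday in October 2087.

October 12, 2087

October 1, 2087 is a Wednesday.
The first Sunday is therefore October 5 (4 days later).
The second Sunday is 5 + 1×7 = October 12.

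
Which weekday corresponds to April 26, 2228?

Saturday

Doomsday rule: the anchor day for the 2200s is Friday. For year 28: 28÷12 = 2 r 4, and 4÷4 = 1, so 2+4+1 = 7.
Friday + 7 ≡ Friday — that's 2228's doomsday.
In April the doomsday date is Apr 4.
Apr 26 is 22 days after Apr 4; 22 mod 7 = 1, so Friday + 1 = Saturday.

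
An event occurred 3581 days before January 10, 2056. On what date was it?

March 22, 2046

−365 (one year) → Jan 10, 2055 (3216 left).
−365 (one year) → Jan 10, 2054 (2851 left).
−365 (one year) → Jan 10, 2053 (2486 left).
−366 (one year; includes Feb 29, 2052) → Jan 10, 2052 (2120 left).
−365 (one year) → Jan 10, 2051 (1755 left).
−365 (one year) → Jan 10, 2050 (1390 left).
−365 (one year) → Jan 10, 2049 (1025 left).
−366 (one year; includes Feb 29, 2048) → Jan 10, 2048 (659 left).
−365 (one year) → Jan 10, 2047 (294 left).
−10 → Dec 31, 2046 (end of Dec, 31 days; 284 left).
−31 → Nov 30, 2046 (end of Nov, 30 days; 253 left).
−30 → Oct 31, 2046 (end of Oct, 31 days; 223 left).
−31 → Sep 30, 2046 (end of Sep, 30 days; 192 left).
−30 → Aug 31, 2046 (end of Aug, 31 days; 162 left).
−31 → Jul 31, 2046 (end of Jul, 31 days; 131 left).
−31 → Jun 30, 2046 (end of Jun, 30 days; 100 left).
−30 → May 31, 2046 (end of May, 31 days; 70 left).
−31 → Apr 30, 2046 (end of Apr, 30 days; 39 left).
−30 → Mar 31, 2046 (end of Mar, 31 days; 9 left).
−9 → Mar 22, 2046.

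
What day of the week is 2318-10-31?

Doomsday rule: the anchor day for the 2300s is Wednesday. For year 18: 18÷12 = 1 r 6, and 6÷4 = 1, so 1+6+1 = 8.
Wednesday + 8 ≡ Thursday — that's 2318's doomsday.
In October the doomsday date is Oct 10.
Oct 31 is 21 days after Oct 10; 21 mod 7 = 0, so Thursday + 0 = Thursday.

Thursday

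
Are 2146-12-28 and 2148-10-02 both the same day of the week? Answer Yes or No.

Yes

From Dec 28, 2146 to Oct 2, 2148 is 644 days.
644 mod 7 = 0, so they are the same weekday.
(Dec 28, 2146 is a Wednesday; Oct 2, 2148 is a Wednesday.)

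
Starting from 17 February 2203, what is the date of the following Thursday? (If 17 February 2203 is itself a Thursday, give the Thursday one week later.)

February 24, 2203

Feb 17, 2203 is a Thursday.
From Thursday to the next Thursday is 7 days.
Feb 17, 2203 + 7 = Feb 24, 2203.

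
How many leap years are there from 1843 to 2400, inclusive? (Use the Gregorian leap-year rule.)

136

Multiples of 4 in [1843,2400]: 140.
Of those, multiples of 100: 6 (not leap unless ÷400).
Multiples of 400: 2.
Leap years = 140 − 6 + 2 = 136.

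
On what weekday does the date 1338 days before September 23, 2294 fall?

Sep 23, 2294 is a Sunday.
1338 mod 7 = 1, so 1338 days before a Sunday is Sunday − 1 = Saturday.

Saturday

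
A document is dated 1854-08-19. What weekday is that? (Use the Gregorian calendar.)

Saturday

Doomsday rule: the anchor day for the 1800s is Friday. For year 54: 54÷12 = 4 r 6, and 6÷4 = 1, so 4+6+1 = 11.
Friday + 11 ≡ Tuesday — that's 1854's doomsday.
In August the doomsday date is Aug 8.
Aug 19 is 11 days after Aug 8; 11 mod 7 = 4, so Tuesday + 4 = Saturday.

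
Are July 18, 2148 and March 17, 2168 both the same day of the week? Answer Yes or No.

Yes

From Jul 18, 2148 to Mar 17, 2168 is 7182 days.
7182 mod 7 = 0, so they are the same weekday.
(Jul 18, 2148 is a Thursday; Mar 17, 2168 is a Thursday.)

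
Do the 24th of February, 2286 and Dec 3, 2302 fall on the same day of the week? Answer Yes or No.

Yes

From Feb 24, 2286 to Dec 3, 2302 is 6125 days.
6125 mod 7 = 0, so they are the same weekday.
(Feb 24, 2286 is a Wednesday; Dec 3, 2302 is a Wednesday.)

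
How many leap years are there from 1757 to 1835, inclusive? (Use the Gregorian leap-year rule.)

Multiples of 4 in [1757,1835]: 19.
Of those, multiples of 100: 1 (not leap unless ÷400).
Multiples of 400: 0.
Leap years = 19 − 1 + 0 = 18.

18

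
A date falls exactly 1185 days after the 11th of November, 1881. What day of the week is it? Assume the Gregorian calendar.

First find the weekday of Nov 11, 1881. Doomsday rule: the anchor day for the 1800s is Friday. For year 81: 81÷12 = 6 r 9, and 9÷4 = 2, so 6+9+2 = 17.
Friday + 17 ≡ Monday — that's 1881's doomsday.
In November the doomsday date is Nov 7.
Nov 11 is 4 days after Nov 7; 4 mod 7 = 4, so Monday + 4 = Friday.
1185 mod 7 = 2, so 1185 days after a Friday is Friday + 2 = Sunday.

Sunday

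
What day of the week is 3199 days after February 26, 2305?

Sunday

Feb 26, 2305 is a Sunday.
3199 mod 7 = 0, so 3199 days after a Sunday is Sunday + 0 = Sunday.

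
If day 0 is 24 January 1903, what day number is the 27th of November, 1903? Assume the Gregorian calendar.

Jan 24, 1903 → Feb 24, 1903: 31 days (January has 31).
Feb 24, 1903 → Mar 24, 1903: 28 days (February has 28).
Mar 24, 1903 → Apr 24, 1903: 31 days (March has 31).
Apr 24, 1903 → May 24, 1903: 30 days (April has 30).
May 24, 1903 → Jun 24, 1903: 31 days (May has 31).
Jun 24, 1903 → Jul 24, 1903: 30 days (June has 30).
Jul 24, 1903 → Aug 24, 1903: 31 days (July has 31).
Aug 24, 1903 → Sep 24, 1903: 31 days (August has 31).
Sep 24, 1903 → Oct 24, 1903: 30 days (September has 30).
Oct 24, 1903 → Nov 24, 1903: 31 days (October has 31).
Nov 24, 1903 → Nov 27, 1903: 3 days.
Total: 307 days.

307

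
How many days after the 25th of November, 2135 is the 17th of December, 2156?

7693

Nov 25, 2135 → Nov 25, 2136: 366 days (Feb 29, 2136 is in that span).
Nov 25, 2136 → Nov 25, 2137: 365 days.
Nov 25, 2137 → Nov 25, 2138: 365 days.
Nov 25, 2138 → Nov 25, 2139: 365 days.
Nov 25, 2139 → Nov 25, 2140: 366 days (Feb 29, 2140 is in that span).
Nov 25, 2140 → Nov 25, 2141: 365 days.
Nov 25, 2141 → Nov 25, 2142: 365 days.
Nov 25, 2142 → Nov 25, 2143: 365 days.
Nov 25, 2143 → Nov 25, 2144: 366 days (Feb 29, 2144 is in that span).
Nov 25, 2144 → Nov 25, 2145: 365 days.
Nov 25, 2145 → Nov 25, 2146: 365 days.
Nov 25, 2146 → Nov 25, 2147: 365 days.
Nov 25, 2147 → Nov 25, 2148: 366 days (Feb 29, 2148 is in that span).
Nov 25, 2148 → Nov 25, 2149: 365 days.
Nov 25, 2149 → Nov 25, 2150: 365 days.
Nov 25, 2150 → Nov 25, 2151: 365 days.
Nov 25, 2151 → Nov 25, 2152: 366 days (Feb 29, 2152 is in that span).
Nov 25, 2152 → Nov 25, 2153: 365 days.
Nov 25, 2153 → Nov 25, 2154: 365 days.
Nov 25, 2154 → Nov 25, 2155: 365 days.
Nov 25, 2155 → Dec 25, 2155: 30 days (November has 30).
Dec 25, 2155 → Jan 25, 2156: 31 days (December has 31).
Jan 25, 2156 → Feb 25, 2156: 31 days (January has 31).
Feb 25, 2156 → Mar 25, 2156: 29 days (February has 29).
Mar 25, 2156 → Apr 25, 2156: 31 days (March has 31).
Apr 25, 2156 → May 25, 2156: 30 days (April has 30).
May 25, 2156 → Jun 25, 2156: 31 days (May has 31).
Jun 25, 2156 → Jul 25, 2156: 30 days (June has 30).
Jul 25, 2156 → Aug 25, 2156: 31 days (July has 31).
Aug 25, 2156 → Sep 25, 2156: 31 days (August has 31).
Sep 25, 2156 → Oct 25, 2156: 30 days (September has 30).
Oct 25, 2156 → Nov 25, 2156: 31 days (October has 31).
Nov 25, 2156 → Dec 17, 2156: 22 days.
Total: 7693 days.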